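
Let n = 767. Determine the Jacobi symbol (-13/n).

0

First reduce: -13 ≡ 754 (mod 767).
Pull out 2: since 767 ≡ 7 (mod 8), (2/767) = +1.
Reciprocity: 377 ≡ 1 and 767 ≡ 3 (mod 4), so (377/767) = +(767/377).
Reduce top mod 377: now compute (13/377).
Reciprocity: 13 ≡ 1 and 377 ≡ 1 (mod 4), so (13/377) = +(377/13).
Reduce top mod 13: now compute (0/13).
Top reduces to 0: gcd > 1, so the symbol is 0.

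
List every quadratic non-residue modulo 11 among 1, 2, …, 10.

Square k = 1,…,5 (k and 11−k give the same square):
1²=1, 2²=4, 3²=9, 4²≡5, 5²≡3 (mod 11).
The residues are {1, 3, 4, 5, 9}; the non-residues are the remaining 5 nonzero classes.

2,6,7,8,10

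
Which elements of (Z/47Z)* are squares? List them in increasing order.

1,2,3,4,6,7,8,9,12,14,16,17,18,21,24,25,27,28,32,34,36,37,42

Square k = 1,…,23 (k and 47−k give the same square):
1²=1, 2²=4, 3²=9, 4²=16, 5²=25, 6²=36, 7²≡2, 8²≡17, 9²≡34, 10²≡6, 11²≡27, 12²≡3, 13²≡28, 14²≡8, 15²≡37, 16²≡21, 17²≡7, 18²≡42, 19²≡32, 20²≡24, 21²≡18, 22²≡14, 23²≡12 (mod 47).
So the quadratic residues mod 47 are {1, 2, 3, 4, 6, 7, 8, 9, 12, 14, 16, 17, 18, 21, 24, 25, 27, 28, 32, 34, 36, 37, 42}.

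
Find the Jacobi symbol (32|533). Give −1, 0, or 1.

-1

Pull out 2^5: since 533 ≡ 5 (mod 8), (2/533) = -1, so (2/533)^5 = -1.
Reached (1/533) = 1. Collecting the sign flips along the way, the symbol is -1.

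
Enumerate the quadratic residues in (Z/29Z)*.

1,4,5,6,7,9,13,16,20,22,23,24,25,28

Square k = 1,…,14 (k and 29−k give the same square):
1²=1, 2²=4, 3²=9, 4²=16, 5²=25, 6²≡7, 7²≡20, 8²≡6, 9²≡23, 10²≡13, 11²≡5, 12²≡28, 13²≡24, 14²≡22 (mod 29).
So the quadratic residues mod 29 are {1, 4, 5, 6, 7, 9, 13, 16, 20, 22, 23, 24, 25, 28}.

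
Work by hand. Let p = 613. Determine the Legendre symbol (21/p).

Reciprocity: 21 ≡ 1 and 613 ≡ 1 (mod 4), so (21/613) = +(613/21).
Reduce top mod 21: now compute (4/21).
Pull out 2^2: since 21 ≡ 5 (mod 8), (2/21) = -1, so (2/21)^2 = +1.
Reached (1/21) = 1. Collecting the sign flips along the way, the symbol is +1.

1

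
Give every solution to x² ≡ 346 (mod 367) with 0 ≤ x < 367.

142, 225

Since 367 ≡ 3 (mod 4), a square root of 346 is 346^((367+1)/4) = 346^92 mod 367.
Repeated squaring: 346^2≡74, 346^4≡338, 346^8≡107, 346^16≡72, 346^32≡46, 346^64≡281 (mod 367).
346^92 = 346^(64+16+8+4) ≡ 225 (mod 367).
Check: 225² = 50625 ≡ 346 (mod 367). The two roots are 142 and 225.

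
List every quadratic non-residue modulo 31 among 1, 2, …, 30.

3 6 11 12 13 15 17 21 22 23 24 26 27 29 30

Square k = 1,…,15 (k and 31−k give the same square):
1²=1, 2²=4, 3²=9, 4²=16, 5²=25, 6²≡5, 7²≡18, 8²≡2, 9²≡19, 10²≡7, 11²≡28, 12²≡20, 13²≡14, 14²≡10, 15²≡8 (mod 31).
The residues are {1, 2, 4, 5, 7, 8, 9, 10, 14, 16, 18, 19, 20, 25, 28}; the non-residues are the remaining 15 nonzero classes.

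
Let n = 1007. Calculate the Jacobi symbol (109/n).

1

Reciprocity: 109 ≡ 1 and 1007 ≡ 3 (mod 4), so (109/1007) = +(1007/109).
Reduce top mod 109: now compute (26/109).
Pull out 2: since 109 ≡ 5 (mod 8), (2/109) = -1.
Reciprocity: 13 ≡ 1 and 109 ≡ 1 (mod 4), so (13/109) = +(109/13).
Reduce top mod 13: now compute (5/13).
Reciprocity: 5 ≡ 1 and 13 ≡ 1 (mod 4), so (5/13) = +(13/5).
Reduce top mod 5: now compute (3/5).
Reciprocity: 3 ≡ 3 and 5 ≡ 1 (mod 4), so (3/5) = +(5/3).
Reduce top mod 3: now compute (2/3).
Pull out 2: since 3 ≡ 3 (mod 8), (2/3) = -1.
Reached (1/3) = 1. Collecting the sign flips along the way, the symbol is +1.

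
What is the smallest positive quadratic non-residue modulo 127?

(2/127) = +1, so 2 is a residue.
(3/127) = −1, so 3 is the smallest positive non-residue mod 127.

3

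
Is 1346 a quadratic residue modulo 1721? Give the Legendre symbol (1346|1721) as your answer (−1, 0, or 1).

Pull out 2: since 1721 ≡ 1 (mod 8), (2/1721) = +1.
Reciprocity: 673 ≡ 1 and 1721 ≡ 1 (mod 4), so (673/1721) = +(1721/673).
Reduce top mod 673: now compute (375/673).
Reciprocity: 375 ≡ 3 and 673 ≡ 1 (mod 4), so (375/673) = +(673/375).
Reduce top mod 375: now compute (298/375).
Pull out 2: since 375 ≡ 7 (mod 8), (2/375) = +1.
Reciprocity: 149 ≡ 1 and 375 ≡ 3 (mod 4), so (149/375) = +(375/149).
Reduce top mod 149: now compute (77/149).
Reciprocity: 77 ≡ 1 and 149 ≡ 1 (mod 4), so (77/149) = +(149/77).
Reduce top mod 77: now compute (72/77).
Pull out 2^3: since 77 ≡ 5 (mod 8), (2/77) = -1, so (2/77)^3 = -1.
Reciprocity: 9 ≡ 1 and 77 ≡ 1 (mod 4), so (9/77) = +(77/9).
Reduce top mod 9: now compute (5/9).
Reciprocity: 5 ≡ 1 and 9 ≡ 1 (mod 4), so (5/9) = +(9/5).
Reduce top mod 5: now compute (4/5).
Pull out 2^2: since 5 ≡ 5 (mod 8), (2/5) = -1, so (2/5)^2 = +1.
Reached (1/5) = 1. Collecting the sign flips along the way, the symbol is -1.

-1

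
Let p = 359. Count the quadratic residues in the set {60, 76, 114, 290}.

1

(60/359) = +1 → QR.
(76/359) = -1 → non-residue.
(114/359) = -1 → non-residue.
(290/359) = -1 → non-residue.
Total quadratic residues among the 4: 1.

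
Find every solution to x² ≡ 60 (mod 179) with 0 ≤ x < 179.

66, 113

Since 179 ≡ 3 (mod 4), a square root of 60 is 60^((179+1)/4) = 60^45 mod 179.
Repeated squaring: 60^2≡20, 60^4≡42, 60^8≡153, 60^16≡139, 60^32≡168 (mod 179).
60^45 = 60^(32+8+4+1) ≡ 66 (mod 179).
Check: 66² = 4356 ≡ 60 (mod 179). The two roots are 66 and 113.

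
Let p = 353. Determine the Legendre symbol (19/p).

1

Euler's criterion: (19/353) ≡ 19^176 (mod 353).
19^2 ≡ 8 (mod 353)
19^4 ≡ 64 (mod 353)
19^8 ≡ 213 (mod 353)
19^16 ≡ 185 (mod 353)
19^32 ≡ 337 (mod 353)
19^64 ≡ 256 (mod 353)
19^128 ≡ 231 (mod 353)
19^176 = 19^(128+32+16) ≡ 1 (mod 353).
Result is 1, so (19/353) = 1.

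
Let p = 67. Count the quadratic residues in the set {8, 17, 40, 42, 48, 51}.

(8/67) = -1 → non-residue.
(17/67) = +1 → QR.
(40/67) = +1 → QR.
(42/67) = -1 → non-residue.
(48/67) = -1 → non-residue.
(51/67) = -1 → non-residue.
Total quadratic residues among the 6: 2.

2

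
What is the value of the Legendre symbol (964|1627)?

Pull out 2^2: since 1627 ≡ 3 (mod 8), (2/1627) = -1, so (2/1627)^2 = +1.
Reciprocity: 241 ≡ 1 and 1627 ≡ 3 (mod 4), so (241/1627) = +(1627/241).
Reduce top mod 241: now compute (181/241).
Reciprocity: 181 ≡ 1 and 241 ≡ 1 (mod 4), so (181/241) = +(241/181).
Reduce top mod 181: now compute (60/181).
Pull out 2^2: since 181 ≡ 5 (mod 8), (2/181) = -1, so (2/181)^2 = +1.
Reciprocity: 15 ≡ 3 and 181 ≡ 1 (mod 4), so (15/181) = +(181/15).
Reduce top mod 15: now compute (1/15).
Reached (1/15) = 1. Collecting the sign flips along the way, the symbol is +1.

1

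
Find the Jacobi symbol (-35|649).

First reduce: -35 ≡ 614 (mod 649).
Pull out 2: since 649 ≡ 1 (mod 8), (2/649) = +1.
Reciprocity: 307 ≡ 3 and 649 ≡ 1 (mod 4), so (307/649) = +(649/307).
Reduce top mod 307: now compute (35/307).
Reciprocity: 35 ≡ 3 and 307 ≡ 3 (mod 4), so (35/307) = −(307/35).
Reduce top mod 35: now compute (27/35).
Reciprocity: 27 ≡ 3 and 35 ≡ 3 (mod 4), so (27/35) = −(35/27).
Reduce top mod 27: now compute (8/27).
Pull out 2^3: since 27 ≡ 3 (mod 8), (2/27) = -1, so (2/27)^3 = -1.
Reached (1/27) = 1. Collecting the sign flips along the way, the symbol is -1.

-1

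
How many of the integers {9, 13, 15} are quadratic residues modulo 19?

(9/19) = +1 → QR.
(13/19) = -1 → non-residue.
(15/19) = -1 → non-residue.
Total quadratic residues among the 3: 1.

1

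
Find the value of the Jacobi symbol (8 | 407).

Pull out 2^3: since 407 ≡ 7 (mod 8), (2/407) = +1, so (2/407)^3 = +1.
Reached (1/407) = 1. Collecting the sign flips along the way, the symbol is +1.

1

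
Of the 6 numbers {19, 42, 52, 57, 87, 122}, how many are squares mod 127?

(19/127) = +1 → QR.
(42/127) = +1 → QR.
(52/127) = +1 → QR.
(57/127) = -1 → non-residue.
(87/127) = +1 → QR.
(122/127) = +1 → QR.
Total quadratic residues among the 6: 5.

5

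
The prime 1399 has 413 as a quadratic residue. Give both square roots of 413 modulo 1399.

Since 1399 ≡ 3 (mod 4), a square root of 413 is 413^((1399+1)/4) = 413^350 mod 1399.
Repeated squaring: 413^2≡1290, 413^4≡689, 413^8≡460, 413^16≡351, 413^32≡89, 413^64≡926, 413^128≡1288, 413^256≡1129 (mod 1399).
413^350 = 413^(256+64+16+8+4+2) ≡ 417 (mod 1399).
Check: 417² = 173889 ≡ 413 (mod 1399). The two roots are 417 and 982.

417, 982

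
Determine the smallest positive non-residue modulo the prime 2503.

(2/2503) = +1, so 2 is a residue.
(3/2503) = −1, so 3 is the smallest positive non-residue mod 2503.

3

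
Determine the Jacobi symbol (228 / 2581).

Pull out 2^2: since 2581 ≡ 5 (mod 8), (2/2581) = -1, so (2/2581)^2 = +1.
Reciprocity: 57 ≡ 1 and 2581 ≡ 1 (mod 4), so (57/2581) = +(2581/57).
Reduce top mod 57: now compute (16/57).
Pull out 2^4: since 57 ≡ 1 (mod 8), (2/57) = +1, so (2/57)^4 = +1.
Reached (1/57) = 1. Collecting the sign flips along the way, the symbol is +1.

1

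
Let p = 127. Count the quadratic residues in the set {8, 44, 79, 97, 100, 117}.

(8/127) = +1 → QR.
(44/127) = +1 → QR.
(79/127) = +1 → QR.
(97/127) = -1 → non-residue.
(100/127) = +1 → QR.
(117/127) = +1 → QR.
Total quadratic residues among the 6: 5.

5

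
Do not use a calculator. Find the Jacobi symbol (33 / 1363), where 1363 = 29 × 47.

-1

Reciprocity: 33 ≡ 1 and 1363 ≡ 3 (mod 4), so (33/1363) = +(1363/33).
Reduce top mod 33: now compute (10/33).
Pull out 2: since 33 ≡ 1 (mod 8), (2/33) = +1.
Reciprocity: 5 ≡ 1 and 33 ≡ 1 (mod 4), so (5/33) = +(33/5).
Reduce top mod 5: now compute (3/5).
Reciprocity: 3 ≡ 3 and 5 ≡ 1 (mod 4), so (3/5) = +(5/3).
Reduce top mod 3: now compute (2/3).
Pull out 2: since 3 ≡ 3 (mod 8), (2/3) = -1.
Reached (1/3) = 1. Collecting the sign flips along the way, the symbol is -1.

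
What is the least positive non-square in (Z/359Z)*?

7

(2/359) = +1, so 2 is a residue.
(3/359) = +1, so 3 is a residue.
(4/359) = +1, so 4 is a residue.
(5/359) = +1, so 5 is a residue.
(6/359) = +1, so 6 is a residue.
(7/359) = −1, so 7 is the smallest positive non-residue mod 359.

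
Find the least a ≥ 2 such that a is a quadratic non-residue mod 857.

3

(2/857) = +1, so 2 is a residue.
(3/857) = −1, so 3 is the smallest positive non-residue mod 857.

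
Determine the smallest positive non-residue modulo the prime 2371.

(2/2371) = −1, so 2 is the smallest positive non-residue mod 2371.

2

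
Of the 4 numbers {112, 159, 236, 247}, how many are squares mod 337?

(112/337) = +1 → QR.
(159/337) = -1 → non-residue.
(236/337) = -1 → non-residue.
(247/337) = -1 → non-residue.
Total quadratic residues among the 4: 1.

1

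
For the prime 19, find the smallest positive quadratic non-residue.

2

(2/19) = −1, so 2 is the smallest positive non-residue mod 19.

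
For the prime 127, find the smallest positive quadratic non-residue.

3

(2/127) = +1, so 2 is a residue.
(3/127) = −1, so 3 is the smallest positive non-residue mod 127.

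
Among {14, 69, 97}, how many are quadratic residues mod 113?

3

(14/113) = +1 → QR.
(69/113) = +1 → QR.
(97/113) = +1 → QR.
Total quadratic residues among the 3: 3.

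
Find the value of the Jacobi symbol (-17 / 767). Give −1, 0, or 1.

First reduce: -17 ≡ 750 (mod 767).
Pull out 2: since 767 ≡ 7 (mod 8), (2/767) = +1.
Reciprocity: 375 ≡ 3 and 767 ≡ 3 (mod 4), so (375/767) = −(767/375).
Reduce top mod 375: now compute (17/375).
Reciprocity: 17 ≡ 1 and 375 ≡ 3 (mod 4), so (17/375) = +(375/17).
Reduce top mod 17: now compute (1/17).
Reached (1/17) = 1. Collecting the sign flips along the way, the symbol is -1.

-1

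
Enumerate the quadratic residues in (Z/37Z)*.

Square k = 1,…,18 (k and 37−k give the same square):
1²=1, 2²=4, 3²=9, 4²=16, 5²=25, 6²=36, 7²≡12, 8²≡27, 9²≡7, 10²≡26, 11²≡10, 12²≡33, 13²≡21, 14²≡11, 15²≡3, 16²≡34, 17²≡30, 18²≡28 (mod 37).
So the quadratic residues mod 37 are {1, 3, 4, 7, 9, 10, 11, 12, 16, 21, 25, 26, 27, 28, 30, 33, 34, 36}.

1,3,4,7,9,10,11,12,16,21,25,26,27,28,30,33,34,36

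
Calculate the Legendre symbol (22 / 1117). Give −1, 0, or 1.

Euler's criterion: (22/1117) ≡ 22^558 (mod 1117).
22^2 ≡ 484 (mod 1117)
22^4 ≡ 803 (mod 1117)
22^8 ≡ 300 (mod 1117)
22^16 ≡ 640 (mod 1117)
22^32 ≡ 778 (mod 1117)
22^64 ≡ 987 (mod 1117)
22^128 ≡ 145 (mod 1117)
22^256 ≡ 919 (mod 1117)
22^512 ≡ 109 (mod 1117)
22^558 = 22^(512+32+8+4+2) ≡ 1 (mod 1117).
Result is 1, so (22/1117) = 1.

1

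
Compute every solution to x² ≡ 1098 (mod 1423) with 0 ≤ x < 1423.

373, 1050

Since 1423 ≡ 3 (mod 4), a square root of 1098 is 1098^((1423+1)/4) = 1098^356 mod 1423.
Repeated squaring: 1098^2≡323, 1098^4≡450, 1098^8≡434, 1098^16≡520, 1098^32≡30, 1098^64≡900, 1098^128≡313, 1098^256≡1205 (mod 1423).
1098^356 = 1098^(256+64+32+4) ≡ 1050 (mod 1423).
Check: 1050² = 1102500 ≡ 1098 (mod 1423). The two roots are 373 and 1050.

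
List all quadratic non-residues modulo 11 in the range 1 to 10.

2 6 7 8 10

Square k = 1,…,5 (k and 11−k give the same square):
1²=1, 2²=4, 3²=9, 4²≡5, 5²≡3 (mod 11).
The residues are {1, 3, 4, 5, 9}; the non-residues are the remaining 5 nonzero classes.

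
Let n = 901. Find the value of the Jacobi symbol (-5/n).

First reduce: -5 ≡ 896 (mod 901).
Pull out 2^7: since 901 ≡ 5 (mod 8), (2/901) = -1, so (2/901)^7 = -1.
Reciprocity: 7 ≡ 3 and 901 ≡ 1 (mod 4), so (7/901) = +(901/7).
Reduce top mod 7: now compute (5/7).
Reciprocity: 5 ≡ 1 and 7 ≡ 3 (mod 4), so (5/7) = +(7/5).
Reduce top mod 5: now compute (2/5).
Pull out 2: since 5 ≡ 5 (mod 8), (2/5) = -1.
Reached (1/5) = 1. Collecting the sign flips along the way, the symbol is +1.

1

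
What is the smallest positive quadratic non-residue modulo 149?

2

(2/149) = −1, so 2 is the smallest positive non-residue mod 149.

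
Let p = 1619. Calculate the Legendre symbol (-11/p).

-1

First reduce: -11 ≡ 1608 (mod 1619).
Pull out 2^3: since 1619 ≡ 3 (mod 8), (2/1619) = -1, so (2/1619)^3 = -1.
Reciprocity: 201 ≡ 1 and 1619 ≡ 3 (mod 4), so (201/1619) = +(1619/201).
Reduce top mod 201: now compute (11/201).
Reciprocity: 11 ≡ 3 and 201 ≡ 1 (mod 4), so (11/201) = +(201/11).
Reduce top mod 11: now compute (3/11).
Reciprocity: 3 ≡ 3 and 11 ≡ 3 (mod 4), so (3/11) = −(11/3).
Reduce top mod 3: now compute (2/3).
Pull out 2: since 3 ≡ 3 (mod 8), (2/3) = -1.
Reached (1/3) = 1. Collecting the sign flips along the way, the symbol is -1.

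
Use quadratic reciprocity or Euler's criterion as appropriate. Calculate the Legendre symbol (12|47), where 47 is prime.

Euler's criterion: (12/47) ≡ 12^23 (mod 47).
12^2 ≡ 3 (mod 47)
12^4 ≡ 9 (mod 47)
12^8 ≡ 34 (mod 47)
12^16 ≡ 28 (mod 47)
12^23 = 12^(16+4+2+1) ≡ 1 (mod 47).
Result is 1, so (12/47) = 1.

1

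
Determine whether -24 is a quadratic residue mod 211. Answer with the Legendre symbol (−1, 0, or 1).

First reduce: -24 ≡ 187 (mod 211).
Reciprocity: 187 ≡ 3 and 211 ≡ 3 (mod 4), so (187/211) = −(211/187).
Reduce top mod 187: now compute (24/187).
Pull out 2^3: since 187 ≡ 3 (mod 8), (2/187) = -1, so (2/187)^3 = -1.
Reciprocity: 3 ≡ 3 and 187 ≡ 3 (mod 4), so (3/187) = −(187/3).
Reduce top mod 3: now compute (1/3).
Reached (1/3) = 1. Collecting the sign flips along the way, the symbol is -1.

-1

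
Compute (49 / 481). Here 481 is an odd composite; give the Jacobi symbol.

1

Reciprocity: 49 ≡ 1 and 481 ≡ 1 (mod 4), so (49/481) = +(481/49).
Reduce top mod 49: now compute (40/49).
Pull out 2^3: since 49 ≡ 1 (mod 8), (2/49) = +1, so (2/49)^3 = +1.
Reciprocity: 5 ≡ 1 and 49 ≡ 1 (mod 4), so (5/49) = +(49/5).
Reduce top mod 5: now compute (4/5).
Pull out 2^2: since 5 ≡ 5 (mod 8), (2/5) = -1, so (2/5)^2 = +1.
Reached (1/5) = 1. Collecting the sign flips along the way, the symbol is +1.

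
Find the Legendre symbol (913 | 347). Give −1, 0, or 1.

First reduce: 913 ≡ 219 (mod 347).
Reciprocity: 219 ≡ 3 and 347 ≡ 3 (mod 4), so (219/347) = −(347/219).
Reduce top mod 219: now compute (128/219).
Pull out 2^7: since 219 ≡ 3 (mod 8), (2/219) = -1, so (2/219)^7 = -1.
Reached (1/219) = 1. Collecting the sign flips along the way, the symbol is +1.

1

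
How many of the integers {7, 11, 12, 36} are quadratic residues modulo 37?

(7/37) = +1 → QR.
(11/37) = +1 → QR.
(12/37) = +1 → QR.
(36/37) = +1 → QR.
Total quadratic residues among the 4: 4.

4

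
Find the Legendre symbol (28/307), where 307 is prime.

Euler's criterion: (28/307) ≡ 28^153 (mod 307).
28^2 ≡ 170 (mod 307)
28^4 ≡ 42 (mod 307)
28^8 ≡ 229 (mod 307)
28^16 ≡ 251 (mod 307)
28^32 ≡ 66 (mod 307)
28^64 ≡ 58 (mod 307)
28^128 ≡ 294 (mod 307)
28^153 = 28^(128+16+8+1) ≡ 1 (mod 307).
Result is 1, so (28/307) = 1.

1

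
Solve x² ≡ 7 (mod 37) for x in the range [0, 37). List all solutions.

37 ≡ 1 (mod 4), so we find a root by search.
Trying successive values, 9² = 81 ≡ 7 (mod 37). The other root is 37 − 9 = 28.

9, 28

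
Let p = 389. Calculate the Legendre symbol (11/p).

1

Reciprocity: 11 ≡ 3 and 389 ≡ 1 (mod 4), so (11/389) = +(389/11).
Reduce top mod 11: now compute (4/11).
Pull out 2^2: since 11 ≡ 3 (mod 8), (2/11) = -1, so (2/11)^2 = +1.
Reached (1/11) = 1. Collecting the sign flips along the way, the symbol is +1.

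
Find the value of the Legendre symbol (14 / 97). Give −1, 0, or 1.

Pull out 2: since 97 ≡ 1 (mod 8), (2/97) = +1.
Reciprocity: 7 ≡ 3 and 97 ≡ 1 (mod 4), so (7/97) = +(97/7).
Reduce top mod 7: now compute (6/7).
Pull out 2: since 7 ≡ 7 (mod 8), (2/7) = +1.
Reciprocity: 3 ≡ 3 and 7 ≡ 3 (mod 4), so (3/7) = −(7/3).
Reduce top mod 3: now compute (1/3).
Reached (1/3) = 1. Collecting the sign flips along the way, the symbol is -1.

-1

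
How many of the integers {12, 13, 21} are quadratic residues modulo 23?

(12/23) = +1 → QR.
(13/23) = +1 → QR.
(21/23) = -1 → non-residue.
Total quadratic residues among the 3: 2.

2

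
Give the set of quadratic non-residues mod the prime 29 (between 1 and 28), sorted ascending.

Square k = 1,…,14 (k and 29−k give the same square):
1²=1, 2²=4, 3²=9, 4²=16, 5²=25, 6²≡7, 7²≡20, 8²≡6, 9²≡23, 10²≡13, 11²≡5, 12²≡28, 13²≡24, 14²≡22 (mod 29).
The residues are {1, 4, 5, 6, 7, 9, 13, 16, 20, 22, 23, 24, 25, 28}; the non-residues are the remaining 14 nonzero classes.

2, 3, 8, 10, 11, 12, 14, 15, 17, 18, 19, 21, 26, 27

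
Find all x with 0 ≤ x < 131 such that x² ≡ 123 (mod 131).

Since 131 ≡ 3 (mod 4), a square root of 123 is 123^((131+1)/4) = 123^33 mod 131.
Repeated squaring: 123^2≡64, 123^4≡35, 123^8≡46, 123^16≡20, 123^32≡7 (mod 131).
123^33 = 123^(32+1) ≡ 75 (mod 131).
Check: 75² = 5625 ≡ 123 (mod 131). The two roots are 56 and 75.

56, 75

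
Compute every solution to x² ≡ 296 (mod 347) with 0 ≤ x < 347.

Since 347 ≡ 3 (mod 4), a square root of 296 is 296^((347+1)/4) = 296^87 mod 347.
Repeated squaring: 296^2≡172, 296^4≡89, 296^8≡287, 296^16≡130, 296^32≡244, 296^64≡199 (mod 347).
296^87 = 296^(64+16+4+2+1) ≡ 83 (mod 347).
Check: 83² = 6889 ≡ 296 (mod 347). The two roots are 83 and 264.

83, 264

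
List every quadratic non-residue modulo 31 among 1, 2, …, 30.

3, 6, 11, 12, 13, 15, 17, 21, 22, 23, 24, 26, 27, 29, 30

Square k = 1,…,15 (k and 31−k give the same square):
1²=1, 2²=4, 3²=9, 4²=16, 5²=25, 6²≡5, 7²≡18, 8²≡2, 9²≡19, 10²≡7, 11²≡28, 12²≡20, 13²≡14, 14²≡10, 15²≡8 (mod 31).
The residues are {1, 2, 4, 5, 7, 8, 9, 10, 14, 16, 18, 19, 20, 25, 28}; the non-residues are the remaining 15 nonzero classes.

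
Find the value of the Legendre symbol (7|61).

Reciprocity: 7 ≡ 3 and 61 ≡ 1 (mod 4), so (7/61) = +(61/7).
Reduce top mod 7: now compute (5/7).
Reciprocity: 5 ≡ 1 and 7 ≡ 3 (mod 4), so (5/7) = +(7/5).
Reduce top mod 5: now compute (2/5).
Pull out 2: since 5 ≡ 5 (mod 8), (2/5) = -1.
Reached (1/5) = 1. Collecting the sign flips along the way, the symbol is -1.

-1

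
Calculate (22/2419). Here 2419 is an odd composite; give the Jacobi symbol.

Pull out 2: since 2419 ≡ 3 (mod 8), (2/2419) = -1.
Reciprocity: 11 ≡ 3 and 2419 ≡ 3 (mod 4), so (11/2419) = −(2419/11).
Reduce top mod 11: now compute (10/11).
Pull out 2: since 11 ≡ 3 (mod 8), (2/11) = -1.
Reciprocity: 5 ≡ 1 and 11 ≡ 3 (mod 4), so (5/11) = +(11/5).
Reduce top mod 5: now compute (1/5).
Reached (1/5) = 1. Collecting the sign flips along the way, the symbol is -1.

-1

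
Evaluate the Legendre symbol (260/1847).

Pull out 2^2: since 1847 ≡ 7 (mod 8), (2/1847) = +1, so (2/1847)^2 = +1.
Reciprocity: 65 ≡ 1 and 1847 ≡ 3 (mod 4), so (65/1847) = +(1847/65).
Reduce top mod 65: now compute (27/65).
Reciprocity: 27 ≡ 3 and 65 ≡ 1 (mod 4), so (27/65) = +(65/27).
Reduce top mod 27: now compute (11/27).
Reciprocity: 11 ≡ 3 and 27 ≡ 3 (mod 4), so (11/27) = −(27/11).
Reduce top mod 11: now compute (5/11).
Reciprocity: 5 ≡ 1 and 11 ≡ 3 (mod 4), so (5/11) = +(11/5).
Reduce top mod 5: now compute (1/5).
Reached (1/5) = 1. Collecting the sign flips along the way, the symbol is -1.

-1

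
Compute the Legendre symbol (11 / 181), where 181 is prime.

Reciprocity: 11 ≡ 3 and 181 ≡ 1 (mod 4), so (11/181) = +(181/11).
Reduce top mod 11: now compute (5/11).
Reciprocity: 5 ≡ 1 and 11 ≡ 3 (mod 4), so (5/11) = +(11/5).
Reduce top mod 5: now compute (1/5).
Reached (1/5) = 1. Collecting the sign flips along the way, the symbol is +1.

1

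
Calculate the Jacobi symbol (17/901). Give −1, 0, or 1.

Reciprocity: 17 ≡ 1 and 901 ≡ 1 (mod 4), so (17/901) = +(901/17).
Reduce top mod 17: now compute (0/17).
Top reduces to 0: gcd > 1, so the symbol is 0.

0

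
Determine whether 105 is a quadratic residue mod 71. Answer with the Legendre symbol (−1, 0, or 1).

-1

Euler's criterion: (105/71) ≡ 34^35 (mod 71).
34^2 ≡ 20 (mod 71)
34^4 ≡ 45 (mod 71)
34^8 ≡ 37 (mod 71)
34^16 ≡ 20 (mod 71)
34^32 ≡ 45 (mod 71)
34^35 = 34^(32+2+1) ≡ 70 (mod 71).
Result is 70 ≡ −1, so (105/71) = −1.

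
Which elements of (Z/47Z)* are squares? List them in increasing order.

Square k = 1,…,23 (k and 47−k give the same square):
1²=1, 2²=4, 3²=9, 4²=16, 5²=25, 6²=36, 7²≡2, 8²≡17, 9²≡34, 10²≡6, 11²≡27, 12²≡3, 13²≡28, 14²≡8, 15²≡37, 16²≡21, 17²≡7, 18²≡42, 19²≡32, 20²≡24, 21²≡18, 22²≡14, 23²≡12 (mod 47).
So the quadratic residues mod 47 are {1, 2, 3, 4, 6, 7, 8, 9, 12, 14, 16, 17, 18, 21, 24, 25, 27, 28, 32, 34, 36, 37, 42}.

1, 2, 3, 4, 6, 7, 8, 9, 12, 14, 16, 17, 18, 21, 24, 25, 27, 28, 32, 34, 36, 37, 42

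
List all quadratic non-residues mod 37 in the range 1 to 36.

2,5,6,8,13,14,15,17,18,19,20,22,23,24,29,31,32,35

Square k = 1,…,18 (k and 37−k give the same square):
1²=1, 2²=4, 3²=9, 4²=16, 5²=25, 6²=36, 7²≡12, 8²≡27, 9²≡7, 10²≡26, 11²≡10, 12²≡33, 13²≡21, 14²≡11, 15²≡3, 16²≡34, 17²≡30, 18²≡28 (mod 37).
The residues are {1, 3, 4, 7, 9, 10, 11, 12, 16, 21, 25, 26, 27, 28, 30, 33, 34, 36}; the non-residues are the remaining 18 nonzero classes.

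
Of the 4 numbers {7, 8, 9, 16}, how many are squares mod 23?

3

(7/23) = -1 → non-residue.
(8/23) = +1 → QR.
(9/23) = +1 → QR.
(16/23) = +1 → QR.
Total quadratic residues among the 4: 3.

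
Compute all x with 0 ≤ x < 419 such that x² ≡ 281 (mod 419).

Since 419 ≡ 3 (mod 4), a square root of 281 is 281^((419+1)/4) = 281^105 mod 419.
Repeated squaring: 281^2≡189, 281^4≡106, 281^8≡342, 281^16≡63, 281^32≡198, 281^64≡237 (mod 419).
281^105 = 281^(64+32+8+1) ≡ 117 (mod 419).
Check: 117² = 13689 ≡ 281 (mod 419). The two roots are 117 and 302.

117, 302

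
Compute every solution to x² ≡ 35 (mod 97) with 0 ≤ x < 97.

36, 61

97 ≡ 1 (mod 4), so we find a root by search.
Trying successive values, 36² = 1296 ≡ 35 (mod 97). The other root is 97 − 36 = 61.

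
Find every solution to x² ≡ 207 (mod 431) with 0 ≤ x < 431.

Since 431 ≡ 3 (mod 4), a square root of 207 is 207^((431+1)/4) = 207^108 mod 431.
Repeated squaring: 207^2≡180, 207^4≡75, 207^8≡22, 207^16≡53, 207^32≡223, 207^64≡164 (mod 431).
207^108 = 207^(64+32+8+4) ≡ 352 (mod 431).
Check: 352² = 123904 ≡ 207 (mod 431). The two roots are 79 and 352.

79, 352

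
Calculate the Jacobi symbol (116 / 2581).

Pull out 2^2: since 2581 ≡ 5 (mod 8), (2/2581) = -1, so (2/2581)^2 = +1.
Reciprocity: 29 ≡ 1 and 2581 ≡ 1 (mod 4), so (29/2581) = +(2581/29).
Reduce top mod 29: now compute (0/29).
Top reduces to 0: gcd > 1, so the symbol is 0.

0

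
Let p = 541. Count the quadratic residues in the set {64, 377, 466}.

3

(64/541) = +1 → QR.
(377/541) = +1 → QR.
(466/541) = +1 → QR.
Total quadratic residues among the 3: 3.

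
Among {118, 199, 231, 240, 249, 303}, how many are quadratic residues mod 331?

(118/331) = +1 → QR.
(199/331) = -1 → non-residue.
(231/331) = -1 → non-residue.
(240/331) = -1 → non-residue.
(249/331) = -1 → non-residue.
(303/331) = +1 → QR.
Total quadratic residues among the 6: 2.

2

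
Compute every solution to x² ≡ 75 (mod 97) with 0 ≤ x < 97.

47, 50

97 ≡ 1 (mod 4), so we find a root by search.
Trying successive values, 47² = 2209 ≡ 75 (mod 97). The other root is 97 − 47 = 50.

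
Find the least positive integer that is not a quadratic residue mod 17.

(2/17) = +1, so 2 is a residue.
(3/17) = −1, so 3 is the smallest positive non-residue mod 17.

3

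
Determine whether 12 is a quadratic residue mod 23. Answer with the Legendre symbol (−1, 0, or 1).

1

Euler's criterion: (12/23) ≡ 12^11 (mod 23).
12^2 ≡ 6 (mod 23)
12^4 ≡ 13 (mod 23)
12^8 ≡ 8 (mod 23)
12^11 = 12^(8+2+1) ≡ 1 (mod 23).
Result is 1, so (12/23) = 1.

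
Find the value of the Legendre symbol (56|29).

Euler's criterion: (56/29) ≡ 27^14 (mod 29).
27^2 ≡ 4 (mod 29)
27^4 ≡ 16 (mod 29)
27^8 ≡ 24 (mod 29)
27^14 = 27^(8+4+2) ≡ 28 (mod 29).
Result is 28 ≡ −1, so (56/29) = −1.

-1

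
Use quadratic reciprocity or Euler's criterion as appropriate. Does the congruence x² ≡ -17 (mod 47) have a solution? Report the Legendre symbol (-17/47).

Euler's criterion: (-17/47) ≡ 30^23 (mod 47).
30^2 ≡ 7 (mod 47)
30^4 ≡ 2 (mod 47)
30^8 ≡ 4 (mod 47)
30^16 ≡ 16 (mod 47)
30^23 = 30^(16+4+2+1) ≡ 46 (mod 47).
Result is 46 ≡ −1, so (-17/47) = −1.

-1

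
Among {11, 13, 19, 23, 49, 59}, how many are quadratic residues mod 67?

(11/67) = -1 → non-residue.
(13/67) = -1 → non-residue.
(19/67) = +1 → QR.
(23/67) = +1 → QR.
(49/67) = +1 → QR.
(59/67) = +1 → QR.
Total quadratic residues among the 6: 4.

4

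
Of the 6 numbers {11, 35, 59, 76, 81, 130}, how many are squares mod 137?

5

(11/137) = +1 → QR.
(35/137) = -1 → non-residue.
(59/137) = +1 → QR.
(76/137) = +1 → QR.
(81/137) = +1 → QR.
(130/137) = +1 → QR.
Total quadratic residues among the 6: 5.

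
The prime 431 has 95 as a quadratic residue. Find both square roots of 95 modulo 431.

116, 315

Since 431 ≡ 3 (mod 4), a square root of 95 is 95^((431+1)/4) = 95^108 mod 431.
Repeated squaring: 95^2≡405, 95^4≡245, 95^8≡116, 95^16≡95, 95^32≡405, 95^64≡245 (mod 431).
95^108 = 95^(64+32+8+4) ≡ 116 (mod 431).
Check: 116² = 13456 ≡ 95 (mod 431). The two roots are 116 and 315.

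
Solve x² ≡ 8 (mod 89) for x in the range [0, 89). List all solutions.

39, 50

89 ≡ 1 (mod 4), so we find a root by search.
Trying successive values, 39² = 1521 ≡ 8 (mod 89). The other root is 89 − 39 = 50.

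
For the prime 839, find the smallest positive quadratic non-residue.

11

(2/839) = +1, so 2 is a residue.
(3/839) = +1, so 3 is a residue.
(4/839) = +1, so 4 is a residue.
(5/839) = +1, so 5 is a residue.
(6/839) = +1, so 6 is a residue.
(7/839) = +1, so 7 is a residue.
(8/839) = +1, so 8 is a residue.
(9/839) = +1, so 9 is a residue.
(10/839) = +1, so 10 is a residue.
(11/839) = −1, so 11 is the smallest positive non-residue mod 839.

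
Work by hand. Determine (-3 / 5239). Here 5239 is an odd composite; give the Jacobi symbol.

1

First reduce: -3 ≡ 5236 (mod 5239).
Pull out 2^2: since 5239 ≡ 7 (mod 8), (2/5239) = +1, so (2/5239)^2 = +1.
Reciprocity: 1309 ≡ 1 and 5239 ≡ 3 (mod 4), so (1309/5239) = +(5239/1309).
Reduce top mod 1309: now compute (3/1309).
Reciprocity: 3 ≡ 3 and 1309 ≡ 1 (mod 4), so (3/1309) = +(1309/3).
Reduce top mod 3: now compute (1/3).
Reached (1/3) = 1. Collecting the sign flips along the way, the symbol is +1.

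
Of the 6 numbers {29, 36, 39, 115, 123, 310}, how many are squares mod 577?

1

(29/577) = -1 → non-residue.
(36/577) = +1 → QR.
(39/577) = -1 → non-residue.
(115/577) = -1 → non-residue.
(123/577) = -1 → non-residue.
(310/577) = -1 → non-residue.
Total quadratic residues among the 6: 1.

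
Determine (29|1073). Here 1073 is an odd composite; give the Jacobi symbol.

0

Reciprocity: 29 ≡ 1 and 1073 ≡ 1 (mod 4), so (29/1073) = +(1073/29).
Reduce top mod 29: now compute (0/29).
Top reduces to 0: gcd > 1, so the symbol is 0.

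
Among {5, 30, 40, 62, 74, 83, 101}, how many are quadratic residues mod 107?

(5/107) = -1 → non-residue.
(30/107) = +1 → QR.
(40/107) = +1 → QR.
(62/107) = +1 → QR.
(74/107) = -1 → non-residue.
(83/107) = +1 → QR.
(101/107) = +1 → QR.
Total quadratic residues among the 7: 5.

5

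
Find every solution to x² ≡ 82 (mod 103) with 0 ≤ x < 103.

44, 59

Since 103 ≡ 3 (mod 4), a square root of 82 is 82^((103+1)/4) = 82^26 mod 103.
Repeated squaring: 82^2≡29, 82^4≡17, 82^8≡83, 82^16≡91 (mod 103).
82^26 = 82^(16+8+2) ≡ 59 (mod 103).
Check: 59² = 3481 ≡ 82 (mod 103). The two roots are 44 and 59.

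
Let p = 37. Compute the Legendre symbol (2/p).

-1

Euler's criterion: (2/37) ≡ 2^18 (mod 37).
2^2 ≡ 4 (mod 37)
2^4 ≡ 16 (mod 37)
2^8 ≡ 34 (mod 37)
2^16 ≡ 9 (mod 37)
2^18 = 2^(16+2) ≡ 36 (mod 37).
Result is 36 ≡ −1, so (2/37) = −1.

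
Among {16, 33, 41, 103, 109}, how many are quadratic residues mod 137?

(16/137) = +1 → QR.
(33/137) = -1 → non-residue.
(41/137) = -1 → non-residue.
(103/137) = +1 → QR.
(109/137) = +1 → QR.
Total quadratic residues among the 5: 3.

3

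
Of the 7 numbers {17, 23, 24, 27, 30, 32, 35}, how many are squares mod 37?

(17/37) = -1 → non-residue.
(23/37) = -1 → non-residue.
(24/37) = -1 → non-residue.
(27/37) = +1 → QR.
(30/37) = +1 → QR.
(32/37) = -1 → non-residue.
(35/37) = -1 → non-residue.
Total quadratic residues among the 7: 2.

2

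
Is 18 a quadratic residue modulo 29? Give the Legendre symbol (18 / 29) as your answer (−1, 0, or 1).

Pull out 2: since 29 ≡ 5 (mod 8), (2/29) = -1.
Reciprocity: 9 ≡ 1 and 29 ≡ 1 (mod 4), so (9/29) = +(29/9).
Reduce top mod 9: now compute (2/9).
Pull out 2: since 9 ≡ 1 (mod 8), (2/9) = +1.
Reached (1/9) = 1. Collecting the sign flips along the way, the symbol is -1.

-1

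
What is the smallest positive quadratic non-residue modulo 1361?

(2/1361) = +1, so 2 is a residue.
(3/1361) = −1, so 3 is the smallest positive non-residue mod 1361.

3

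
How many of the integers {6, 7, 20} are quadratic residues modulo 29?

(6/29) = +1 → QR.
(7/29) = +1 → QR.
(20/29) = +1 → QR.
Total quadratic residues among the 3: 3.

3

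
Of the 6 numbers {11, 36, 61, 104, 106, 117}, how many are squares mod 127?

5

(11/127) = +1 → QR.
(36/127) = +1 → QR.
(61/127) = +1 → QR.
(104/127) = +1 → QR.
(106/127) = -1 → non-residue.
(117/127) = +1 → QR.
Total quadratic residues among the 6: 5.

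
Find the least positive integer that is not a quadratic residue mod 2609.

3

(2/2609) = +1, so 2 is a residue.
(3/2609) = −1, so 3 is the smallest positive non-residue mod 2609.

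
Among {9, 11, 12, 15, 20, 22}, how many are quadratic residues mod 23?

2

(9/23) = +1 → QR.
(11/23) = -1 → non-residue.
(12/23) = +1 → QR.
(15/23) = -1 → non-residue.
(20/23) = -1 → non-residue.
(22/23) = -1 → non-residue.
Total quadratic residues among the 6: 2.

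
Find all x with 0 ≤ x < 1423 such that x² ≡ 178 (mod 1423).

Since 1423 ≡ 3 (mod 4), a square root of 178 is 178^((1423+1)/4) = 178^356 mod 1423.
Repeated squaring: 178^2≡378, 178^4≡584, 178^8≡959, 178^16≡423, 178^32≡1054, 178^64≡976, 178^128≡589, 178^256≡1132 (mod 1423).
178^356 = 178^(256+64+32+4) ≡ 456 (mod 1423).
Check: 456² = 207936 ≡ 178 (mod 1423). The two roots are 456 and 967.

456, 967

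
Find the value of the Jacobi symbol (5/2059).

1

Reciprocity: 5 ≡ 1 and 2059 ≡ 3 (mod 4), so (5/2059) = +(2059/5).
Reduce top mod 5: now compute (4/5).
Pull out 2^2: since 5 ≡ 5 (mod 8), (2/5) = -1, so (2/5)^2 = +1.
Reached (1/5) = 1. Collecting the sign flips along the way, the symbol is +1.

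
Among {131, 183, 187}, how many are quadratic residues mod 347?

(131/347) = +1 → QR.
(183/347) = +1 → QR.
(187/347) = -1 → non-residue.
Total quadratic residues among the 3: 2.

2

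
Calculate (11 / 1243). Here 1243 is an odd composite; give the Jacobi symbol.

Reciprocity: 11 ≡ 3 and 1243 ≡ 3 (mod 4), so (11/1243) = −(1243/11).
Reduce top mod 11: now compute (0/11).
Top reduces to 0: gcd > 1, so the symbol is 0.

0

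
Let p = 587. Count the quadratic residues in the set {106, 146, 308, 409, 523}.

(106/587) = -1 → non-residue.
(146/587) = -1 → non-residue.
(308/587) = -1 → non-residue.
(409/587) = +1 → QR.
(523/587) = -1 → non-residue.
Total quadratic residues among the 5: 1.

1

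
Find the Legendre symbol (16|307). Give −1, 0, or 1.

1

Euler's criterion: (16/307) ≡ 16^153 (mod 307).
16^2 ≡ 256 (mod 307)
16^4 ≡ 145 (mod 307)
16^8 ≡ 149 (mod 307)
16^16 ≡ 97 (mod 307)
16^32 ≡ 199 (mod 307)
16^64 ≡ 305 (mod 307)
16^128 ≡ 4 (mod 307)
16^153 = 16^(128+16+8+1) ≡ 1 (mod 307).
Result is 1, so (16/307) = 1.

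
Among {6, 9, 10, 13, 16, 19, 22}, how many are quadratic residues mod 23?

(6/23) = +1 → QR.
(9/23) = +1 → QR.
(10/23) = -1 → non-residue.
(13/23) = +1 → QR.
(16/23) = +1 → QR.
(19/23) = -1 → non-residue.
(22/23) = -1 → non-residue.
Total quadratic residues among the 7: 4.

4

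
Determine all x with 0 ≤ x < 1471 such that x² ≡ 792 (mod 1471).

278, 1193

Since 1471 ≡ 3 (mod 4), a square root of 792 is 792^((1471+1)/4) = 792^368 mod 1471.
Repeated squaring: 792^2≡618, 792^4≡935, 792^8≡451, 792^16≡403, 792^32≡599, 792^64≡1348, 792^128≡419, 792^256≡512 (mod 1471).
792^368 = 792^(256+64+32+16) ≡ 1193 (mod 1471).
Check: 1193² = 1423249 ≡ 792 (mod 1471). The two roots are 278 and 1193.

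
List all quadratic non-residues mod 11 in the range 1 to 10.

Square k = 1,…,5 (k and 11−k give the same square):
1²=1, 2²=4, 3²=9, 4²≡5, 5²≡3 (mod 11).
The residues are {1, 3, 4, 5, 9}; the non-residues are the remaining 5 nonzero classes.

2,6,7,8,10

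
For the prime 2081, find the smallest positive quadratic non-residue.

(2/2081) = +1, so 2 is a residue.
(3/2081) = −1, so 3 is the smallest positive non-residue mod 2081.

3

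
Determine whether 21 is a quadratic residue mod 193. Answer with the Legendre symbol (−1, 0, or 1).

Reciprocity: 21 ≡ 1 and 193 ≡ 1 (mod 4), so (21/193) = +(193/21).
Reduce top mod 21: now compute (4/21).
Pull out 2^2: since 21 ≡ 5 (mod 8), (2/21) = -1, so (2/21)^2 = +1.
Reached (1/21) = 1. Collecting the sign flips along the way, the symbol is +1.

1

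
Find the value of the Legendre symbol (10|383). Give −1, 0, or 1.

Pull out 2: since 383 ≡ 7 (mod 8), (2/383) = +1.
Reciprocity: 5 ≡ 1 and 383 ≡ 3 (mod 4), so (5/383) = +(383/5).
Reduce top mod 5: now compute (3/5).
Reciprocity: 3 ≡ 3 and 5 ≡ 1 (mod 4), so (3/5) = +(5/3).
Reduce top mod 3: now compute (2/3).
Pull out 2: since 3 ≡ 3 (mod 8), (2/3) = -1.
Reached (1/3) = 1. Collecting the sign flips along the way, the symbol is -1.

-1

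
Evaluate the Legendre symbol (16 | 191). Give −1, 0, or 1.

1

Pull out 2^4: since 191 ≡ 7 (mod 8), (2/191) = +1, so (2/191)^4 = +1.
Reached (1/191) = 1. Collecting the sign flips along the way, the symbol is +1.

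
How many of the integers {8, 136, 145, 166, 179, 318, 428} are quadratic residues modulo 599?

(8/599) = +1 → QR.
(136/599) = +1 → QR.
(145/599) = -1 → non-residue.
(166/599) = +1 → QR.
(179/599) = +1 → QR.
(318/599) = +1 → QR.
(428/599) = -1 → non-residue.
Total quadratic residues among the 7: 5.

5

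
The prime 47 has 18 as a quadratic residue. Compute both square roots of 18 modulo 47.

21, 26

Since 47 ≡ 3 (mod 4), a square root of 18 is 18^((47+1)/4) = 18^12 mod 47.
Repeated squaring: 18^2≡42, 18^4≡25, 18^8≡14 (mod 47).
18^12 = 18^(8+4) ≡ 21 (mod 47).
Check: 21² = 441 ≡ 18 (mod 47). The two roots are 21 and 26.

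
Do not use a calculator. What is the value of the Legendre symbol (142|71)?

First reduce: 142 ≡ 0 (mod 71).
Top reduces to 0: gcd > 1, so the symbol is 0.

0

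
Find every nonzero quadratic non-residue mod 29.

2 3 8 10 11 12 14 15 17 18 19 21 26 27

Square k = 1,…,14 (k and 29−k give the same square):
1²=1, 2²=4, 3²=9, 4²=16, 5²=25, 6²≡7, 7²≡20, 8²≡6, 9²≡23, 10²≡13, 11²≡5, 12²≡28, 13²≡24, 14²≡22 (mod 29).
The residues are {1, 4, 5, 6, 7, 9, 13, 16, 20, 22, 23, 24, 25, 28}; the non-residues are the remaining 14 nonzero classes.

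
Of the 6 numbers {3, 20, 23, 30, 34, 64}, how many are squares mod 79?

(3/79) = -1 → non-residue.
(20/79) = +1 → QR.
(23/79) = +1 → QR.
(30/79) = -1 → non-residue.
(34/79) = -1 → non-residue.
(64/79) = +1 → QR.
Total quadratic residues among the 6: 3.

3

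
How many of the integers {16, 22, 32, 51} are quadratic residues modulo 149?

2

(16/149) = +1 → QR.
(22/149) = +1 → QR.
(32/149) = -1 → non-residue.
(51/149) = -1 → non-residue.
Total quadratic residues among the 4: 2.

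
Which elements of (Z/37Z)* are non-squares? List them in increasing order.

2, 5, 6, 8, 13, 14, 15, 17, 18, 19, 20, 22, 23, 24, 29, 31, 32, 35

Square k = 1,…,18 (k and 37−k give the same square):
1²=1, 2²=4, 3²=9, 4²=16, 5²=25, 6²=36, 7²≡12, 8²≡27, 9²≡7, 10²≡26, 11²≡10, 12²≡33, 13²≡21, 14²≡11, 15²≡3, 16²≡34, 17²≡30, 18²≡28 (mod 37).
The residues are {1, 3, 4, 7, 9, 10, 11, 12, 16, 21, 25, 26, 27, 28, 30, 33, 34, 36}; the non-residues are the remaining 18 nonzero classes.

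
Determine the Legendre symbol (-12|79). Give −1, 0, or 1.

Euler's criterion: (-12/79) ≡ 67^39 (mod 79).
67^2 ≡ 65 (mod 79)
67^4 ≡ 38 (mod 79)
67^8 ≡ 22 (mod 79)
67^16 ≡ 10 (mod 79)
67^32 ≡ 21 (mod 79)
67^39 = 67^(32+4+2+1) ≡ 1 (mod 79).
Result is 1, so (-12/79) = 1.

1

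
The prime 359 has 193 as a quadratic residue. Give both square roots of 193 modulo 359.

158, 201

Since 359 ≡ 3 (mod 4), a square root of 193 is 193^((359+1)/4) = 193^90 mod 359.
Repeated squaring: 193^2≡272, 193^4≡30, 193^8≡182, 193^16≡96, 193^32≡241, 193^64≡282 (mod 359).
193^90 = 193^(64+16+8+2) ≡ 158 (mod 359).
Check: 158² = 24964 ≡ 193 (mod 359). The two roots are 158 and 201.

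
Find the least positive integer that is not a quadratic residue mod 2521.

11

(2/2521) = +1, so 2 is a residue.
(3/2521) = +1, so 3 is a residue.
(4/2521) = +1, so 4 is a residue.
(5/2521) = +1, so 5 is a residue.
(6/2521) = +1, so 6 is a residue.
(7/2521) = +1, so 7 is a residue.
(8/2521) = +1, so 8 is a residue.
(9/2521) = +1, so 9 is a residue.
(10/2521) = +1, so 10 is a residue.
(11/2521) = −1, so 11 is the smallest positive non-residue mod 2521.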